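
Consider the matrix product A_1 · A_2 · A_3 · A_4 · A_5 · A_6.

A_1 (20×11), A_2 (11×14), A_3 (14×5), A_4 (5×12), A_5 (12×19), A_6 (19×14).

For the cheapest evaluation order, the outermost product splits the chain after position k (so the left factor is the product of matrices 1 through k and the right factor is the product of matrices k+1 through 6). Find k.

3

Adjacent pairs: A_1A_2 = 20·11·14 = 3080; A_2A_3 = 11·14·5 = 770; A_3A_4 = 14·5·12 = 840; A_4A_5 = 5·12·19 = 1140; A_5A_6 = 12·19·14 = 3192.
Length 3: A_1..A_3: k=1: 0+770+20·11·5=1870; k=2: 3080+0+20·14·5=4480 → min 1870 | A_2..A_4: k=2: 0+840+11·14·12=2688; k=3: 770+0+11·5·12=1430 → min 1430 | A_3..A_5: k=3: 0+1140+14·5·19=2470; k=4: 840+0+14·12·19=4032 → min 2470 | A_4..A_6: k=4: 0+3192+5·12·14=4032; k=5: 1140+0+5·19·14=2470 → min 2470.
Length 4: A_1..A_4: k=1: 0+1430+20·11·12=4070; k=2: 3080+840+20·14·12=7280; k=3: 1870+0+20·5·12=3070 → min 3070 | A_2..A_5: k=2: 0+2470+11·14·19=5396; k=3: 770+1140+11·5·19=2955; k=4: 1430+0+11·12·19=3938 → min 2955 | A_3..A_6: k=3: 0+2470+14·5·14=3450; k=4: 840+3192+14·12·14=6384; k=5: 2470+0+14·19·14=6194 → min 3450.
Length 5: A_1..A_5: k=1: 0+2955+20·11·19=7135; k=2: 3080+2470+20·14·19=10870; k=3: 1870+1140+20·5·19=4910; k=4: 3070+0+20·12·19=7630 → min 4910 | A_2..A_6: k=2: 0+3450+11·14·14=5606; k=3: 770+2470+11·5·14=4010; k=4: 1430+3192+11·12·14=6470; k=5: 2955+0+11·19·14=5881 → min 4010.
Top-level splits: k=1: (A_1..A_1)·(A_2..A_6) → 0+4010+20·11·14 = 7090; k=2: (A_1..A_2)·(A_3..A_6) → 3080+3450+20·14·14 = 10450; k=3: (A_1..A_3)·(A_4..A_6) → 1870+2470+20·5·14 = 5740; k=4: (A_1..A_4)·(A_5..A_6) → 3070+3192+20·12·14 = 9622; k=5: (A_1..A_5)·(A_6..A_6) → 4910+0+20·19·14 = 10230.
Best split is after A_3, i.e. k = 3.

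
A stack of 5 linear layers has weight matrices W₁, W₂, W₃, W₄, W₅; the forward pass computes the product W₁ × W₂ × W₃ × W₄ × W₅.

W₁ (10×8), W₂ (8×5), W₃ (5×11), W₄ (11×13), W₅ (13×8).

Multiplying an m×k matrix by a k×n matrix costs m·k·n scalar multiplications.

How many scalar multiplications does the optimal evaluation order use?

Adjacent pairs: W₁W₂ = 10·8·5 = 400; W₂W₃ = 8·5·11 = 440; W₃W₄ = 5·11·13 = 715; W₄W₅ = 11·13·8 = 1144.
Length 3: W₁..W₃: k=1: 0+440+10·8·11=1320; k=2: 400+0+10·5·11=950 → min 950 | W₂..W₄: k=2: 0+715+8·5·13=1235; k=3: 440+0+8·11·13=1584 → min 1235 | W₃..W₅: k=3: 0+1144+5·11·8=1584; k=4: 715+0+5·13·8=1235 → min 1235.
Length 4: W₁..W₄: k=1: 0+1235+10·8·13=2275; k=2: 400+715+10·5·13=1765; k=3: 950+0+10·11·13=2380 → min 1765 | W₂..W₅: k=2: 0+1235+8·5·8=1555; k=3: 440+1144+8·11·8=2288; k=4: 1235+0+8·13·8=2067 → min 1555.
Length 5: W₁..W₅: k=1: 0+1555+10·8·8=2195; k=2: 400+1235+10·5·8=2035; k=3: 950+1144+10·11·8=2974; k=4: 1765+0+10·13·8=2805 → min 2035.
Optimal order: ((W₁ × W₂) × ((W₃ × W₄) × W₅)) with cost 2035.

2035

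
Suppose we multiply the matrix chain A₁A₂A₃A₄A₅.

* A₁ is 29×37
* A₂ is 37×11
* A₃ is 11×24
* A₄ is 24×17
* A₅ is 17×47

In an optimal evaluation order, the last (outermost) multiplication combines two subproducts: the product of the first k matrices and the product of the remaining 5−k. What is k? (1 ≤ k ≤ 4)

Adjacent pairs: A₁A₂ = 29·37·11 = 11803; A₂A₃ = 37·11·24 = 9768; A₃A₄ = 11·24·17 = 4488; A₄A₅ = 24·17·47 = 19176.
Length 3: A₁..A₃: k=1: 0+9768+29·37·24=35520; k=2: 11803+0+29·11·24=19459 → min 19459 | A₂..A₄: k=2: 0+4488+37·11·17=11407; k=3: 9768+0+37·24·17=24864 → min 11407 | A₃..A₅: k=3: 0+19176+11·24·47=31584; k=4: 4488+0+11·17·47=13277 → min 13277.
Length 4: A₁..A₄: k=1: 0+11407+29·37·17=29648; k=2: 11803+4488+29·11·17=21714; k=3: 19459+0+29·24·17=31291 → min 21714 | A₂..A₅: k=2: 0+13277+37·11·47=32406; k=3: 9768+19176+37·24·47=70680; k=4: 11407+0+37·17·47=40970 → min 32406.
Top-level splits: k=1: (A₁..A₁)·(A₂..A₅) → 0+32406+29·37·47 = 82837; k=2: (A₁..A₂)·(A₃..A₅) → 11803+13277+29·11·47 = 40073; k=3: (A₁..A₃)·(A₄..A₅) → 19459+19176+29·24·47 = 71347; k=4: (A₁..A₄)·(A₅..A₅) → 21714+0+29·17·47 = 44885.
Best split is after A₂, i.e. k = 2.

2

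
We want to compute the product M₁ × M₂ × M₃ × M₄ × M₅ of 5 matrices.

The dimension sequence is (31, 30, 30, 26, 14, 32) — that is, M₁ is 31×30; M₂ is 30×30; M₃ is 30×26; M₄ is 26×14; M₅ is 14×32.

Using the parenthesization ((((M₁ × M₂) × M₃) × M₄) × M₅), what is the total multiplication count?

(M₁ × M₂): 31×30 by 30×30 → 31×30, cost 31·30·30 = 27900
((M₁ × M₂) × M₃): 31×30 by 30×26 → 31×26, cost 31·30·26 = 24180; cumulative 52080
(((M₁ × M₂) × M₃) × M₄): 31×26 by 26×14 → 31×14, cost 31·26·14 = 11284; cumulative 63364
((((M₁ × M₂) × M₃) × M₄) × M₅): 31×14 by 14×32 → 31×32, cost 31·14·32 = 13888; cumulative 77252
Total: 77252 scalar multiplications.

77252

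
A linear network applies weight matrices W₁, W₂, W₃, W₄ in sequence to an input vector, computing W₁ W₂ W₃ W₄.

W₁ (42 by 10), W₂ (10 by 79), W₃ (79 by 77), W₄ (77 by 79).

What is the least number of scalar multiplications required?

Adjacent pairs: W₁W₂ = 42·10·79 = 33180; W₂W₃ = 10·79·77 = 60830; W₃W₄ = 79·77·79 = 480557.
Length 3: W₁..W₃: k=1: 0+60830+42·10·77=93170; k=2: 33180+0+42·79·77=288666 → min 93170 | W₂..W₄: k=2: 0+480557+10·79·79=542967; k=3: 60830+0+10·77·79=121660 → min 121660.
Length 4: W₁..W₄: k=1: 0+121660+42·10·79=154840; k=2: 33180+480557+42·79·79=775859; k=3: 93170+0+42·77·79=348656 → min 154840.
Optimal order: (W₁ ((W₂ W₃) W₄)) with cost 154840.

154840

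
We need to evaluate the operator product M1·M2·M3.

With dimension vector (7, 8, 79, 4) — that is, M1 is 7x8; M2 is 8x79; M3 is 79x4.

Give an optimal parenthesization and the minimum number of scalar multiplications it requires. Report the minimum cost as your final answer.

(M1·(M2·M3)): cost 2752.
((M1·M2)·M3): cost 6636.
Optimal: (M1·(M2·M3)) with cost 2752.

2752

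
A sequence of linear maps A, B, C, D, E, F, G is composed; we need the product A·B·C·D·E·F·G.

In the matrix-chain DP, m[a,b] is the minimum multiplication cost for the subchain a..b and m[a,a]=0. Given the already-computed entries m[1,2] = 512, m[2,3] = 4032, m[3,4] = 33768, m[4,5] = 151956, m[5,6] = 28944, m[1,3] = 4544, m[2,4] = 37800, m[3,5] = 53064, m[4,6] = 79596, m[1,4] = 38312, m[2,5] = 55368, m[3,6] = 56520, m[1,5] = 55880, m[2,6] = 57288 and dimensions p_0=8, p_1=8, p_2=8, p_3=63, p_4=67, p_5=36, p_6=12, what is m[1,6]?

57800

m[1,6] = min over k∈[1,5] of m[1,k]+m[k+1,6]+p_{0}·p_k·p_{6}.
k=1: 0 + 57288 + 8·8·12 = 58056; k=2: 512 + 56520 + 8·8·12 = 57800; k=3: 4544 + 79596 + 8·63·12 = 90188; k=4: 38312 + 28944 + 8·67·12 = 73688; k=5: 55880 + 0 + 8·36·12 = 59336.
Minimum: 57800 at k=2.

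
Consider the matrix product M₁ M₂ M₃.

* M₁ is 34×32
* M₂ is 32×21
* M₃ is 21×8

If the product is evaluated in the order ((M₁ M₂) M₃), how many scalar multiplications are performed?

28560

(M₁ M₂): 34×32 by 32×21 → 34×21, cost 34·32·21 = 22848
((M₁ M₂) M₃): 34×21 by 21×8 → 34×8, cost 34·21·8 = 5712; cumulative 28560
Total: 28560 scalar multiplications.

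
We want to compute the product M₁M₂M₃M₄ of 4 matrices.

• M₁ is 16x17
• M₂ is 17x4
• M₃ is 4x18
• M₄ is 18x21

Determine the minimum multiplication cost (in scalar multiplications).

Adjacent pairs: M₁M₂ = 16·17·4 = 1088; M₂M₃ = 17·4·18 = 1224; M₃M₄ = 4·18·21 = 1512.
Length 3: M₁..M₃: k=1: 0+1224+16·17·18=6120; k=2: 1088+0+16·4·18=2240 → min 2240 | M₂..M₄: k=2: 0+1512+17·4·21=2940; k=3: 1224+0+17·18·21=7650 → min 2940.
Length 4: M₁..M₄: k=1: 0+2940+16·17·21=8652; k=2: 1088+1512+16·4·21=3944; k=3: 2240+0+16·18·21=8288 → min 3944.
Optimal order: ((M₁M₂)(M₃M₄)) with cost 3944.

3944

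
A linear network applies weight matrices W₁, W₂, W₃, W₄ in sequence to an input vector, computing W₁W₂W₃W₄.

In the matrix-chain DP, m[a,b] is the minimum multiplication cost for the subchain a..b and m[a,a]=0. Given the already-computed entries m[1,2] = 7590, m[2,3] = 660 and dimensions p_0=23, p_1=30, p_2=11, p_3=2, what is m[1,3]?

2040

m[1,3] = min over k∈[1,2] of m[1,k]+m[k+1,3]+p_{0}·p_k·p_{3}.
k=1: 0 + 660 + 23·30·2 = 2040; k=2: 7590 + 0 + 23·11·2 = 8096.
Minimum: 2040 at k=1.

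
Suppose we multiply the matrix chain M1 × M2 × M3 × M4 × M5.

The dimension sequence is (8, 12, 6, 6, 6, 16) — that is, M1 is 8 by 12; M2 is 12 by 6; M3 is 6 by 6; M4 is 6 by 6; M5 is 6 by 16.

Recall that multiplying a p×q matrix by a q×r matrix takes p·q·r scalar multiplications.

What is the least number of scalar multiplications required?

Adjacent pairs: M1M2 = 8·12·6 = 576; M2M3 = 12·6·6 = 432; M3M4 = 6·6·6 = 216; M4M5 = 6·6·16 = 576.
Length 3: M1..M3: k=1: 0+432+8·12·6=1008; k=2: 576+0+8·6·6=864 → min 864 | M2..M4: k=2: 0+216+12·6·6=648; k=3: 432+0+12·6·6=864 → min 648 | M3..M5: k=3: 0+576+6·6·16=1152; k=4: 216+0+6·6·16=792 → min 792.
Length 4: M1..M4: k=1: 0+648+8·12·6=1224; k=2: 576+216+8·6·6=1080; k=3: 864+0+8·6·6=1152 → min 1080 | M2..M5: k=2: 0+792+12·6·16=1944; k=3: 432+576+12·6·16=2160; k=4: 648+0+12·6·16=1800 → min 1800.
Length 5: M1..M5: k=1: 0+1800+8·12·16=3336; k=2: 576+792+8·6·16=2136; k=3: 864+576+8·6·16=2208; k=4: 1080+0+8·6·16=1848 → min 1848.
Optimal order: (((M1 × M2) × (M3 × M4)) × M5) with cost 1848.

1848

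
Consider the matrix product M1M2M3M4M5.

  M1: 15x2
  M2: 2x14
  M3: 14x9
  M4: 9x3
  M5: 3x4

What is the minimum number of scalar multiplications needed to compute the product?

450

Adjacent pairs: M1M2 = 15·2·14 = 420; M2M3 = 2·14·9 = 252; M3M4 = 14·9·3 = 378; M4M5 = 9·3·4 = 108.
Length 3: M1..M3: k=1: 0+252+15·2·9=522; k=2: 420+0+15·14·9=2310 → min 522 | M2..M4: k=2: 0+378+2·14·3=462; k=3: 252+0+2·9·3=306 → min 306 | M3..M5: k=3: 0+108+14·9·4=612; k=4: 378+0+14·3·4=546 → min 546.
Length 4: M1..M4: k=1: 0+306+15·2·3=396; k=2: 420+378+15·14·3=1428; k=3: 522+0+15·9·3=927 → min 396 | M2..M5: k=2: 0+546+2·14·4=658; k=3: 252+108+2·9·4=432; k=4: 306+0+2·3·4=330 → min 330.
Length 5: M1..M5: k=1: 0+330+15·2·4=450; k=2: 420+546+15·14·4=1806; k=3: 522+108+15·9·4=1170; k=4: 396+0+15·3·4=576 → min 450.
Optimal order: (M1(((M2M3)M4)M5)) with cost 450.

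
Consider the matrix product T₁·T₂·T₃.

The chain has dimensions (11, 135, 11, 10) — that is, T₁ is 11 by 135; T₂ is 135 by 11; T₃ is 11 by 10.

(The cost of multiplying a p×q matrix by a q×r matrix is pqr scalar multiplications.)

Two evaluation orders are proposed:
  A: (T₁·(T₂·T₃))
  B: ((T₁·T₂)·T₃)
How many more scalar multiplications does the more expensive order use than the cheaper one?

Order A = (T₁·(T₂·T₃)): (T₂·T₃): 135×11 by 11×10 → 135×10, cost 135·11·10 = 14850; (T₁·(T₂·T₃)): 11×135 by 135×10 → 11×10, cost 11·135·10 = 14850; cumulative 29700. Total 29700.
Order B = ((T₁·T₂)·T₃): (T₁·T₂): 11×135 by 135×11 → 11×11, cost 11·135·11 = 16335; ((T₁·T₂)·T₃): 11×11 by 11×10 → 11×10, cost 11·11·10 = 1210; cumulative 17545. Total 17545.
Difference: |29700 − 17545| = 12155.

12155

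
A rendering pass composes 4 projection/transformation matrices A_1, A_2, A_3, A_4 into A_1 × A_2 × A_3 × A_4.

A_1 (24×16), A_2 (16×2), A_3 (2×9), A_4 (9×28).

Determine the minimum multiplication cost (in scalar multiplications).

2616

Adjacent pairs: A_1A_2 = 24·16·2 = 768; A_2A_3 = 16·2·9 = 288; A_3A_4 = 2·9·28 = 504.
Length 3: A_1..A_3: k=1: 0+288+24·16·9=3744; k=2: 768+0+24·2·9=1200 → min 1200 | A_2..A_4: k=2: 0+504+16·2·28=1400; k=3: 288+0+16·9·28=4320 → min 1400.
Length 4: A_1..A_4: k=1: 0+1400+24·16·28=12152; k=2: 768+504+24·2·28=2616; k=3: 1200+0+24·9·28=7248 → min 2616.
Optimal order: ((A_1 × A_2) × (A_3 × A_4)) with cost 2616.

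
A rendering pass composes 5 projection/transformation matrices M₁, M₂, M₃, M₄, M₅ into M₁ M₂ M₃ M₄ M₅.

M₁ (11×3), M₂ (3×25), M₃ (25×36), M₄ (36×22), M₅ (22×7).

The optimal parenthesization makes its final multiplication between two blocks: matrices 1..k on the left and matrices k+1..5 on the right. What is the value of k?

1

Adjacent pairs: M₁M₂ = 11·3·25 = 825; M₂M₃ = 3·25·36 = 2700; M₃M₄ = 25·36·22 = 19800; M₄M₅ = 36·22·7 = 5544.
Length 3: M₁..M₃: k=1: 0+2700+11·3·36=3888; k=2: 825+0+11·25·36=10725 → min 3888 | M₂..M₄: k=2: 0+19800+3·25·22=21450; k=3: 2700+0+3·36·22=5076 → min 5076 | M₃..M₅: k=3: 0+5544+25·36·7=11844; k=4: 19800+0+25·22·7=23650 → min 11844.
Length 4: M₁..M₄: k=1: 0+5076+11·3·22=5802; k=2: 825+19800+11·25·22=26675; k=3: 3888+0+11·36·22=12600 → min 5802 | M₂..M₅: k=2: 0+11844+3·25·7=12369; k=3: 2700+5544+3·36·7=9000; k=4: 5076+0+3·22·7=5538 → min 5538.
Top-level splits: k=1: (M₁..M₁)·(M₂..M₅) → 0+5538+11·3·7 = 5769; k=2: (M₁..M₂)·(M₃..M₅) → 825+11844+11·25·7 = 14594; k=3: (M₁..M₃)·(M₄..M₅) → 3888+5544+11·36·7 = 12204; k=4: (M₁..M₄)·(M₅..M₅) → 5802+0+11·22·7 = 7496.
Best split is after M₁, i.e. k = 1.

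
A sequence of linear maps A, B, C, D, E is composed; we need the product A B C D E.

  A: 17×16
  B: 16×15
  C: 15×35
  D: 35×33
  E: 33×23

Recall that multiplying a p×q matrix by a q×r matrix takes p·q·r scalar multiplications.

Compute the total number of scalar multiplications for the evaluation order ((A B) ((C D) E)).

38655

(A B): 17×16 by 16×15 → 17×15, cost 17·16·15 = 4080
(C D): 15×35 by 35×33 → 15×33, cost 15·35·33 = 17325
((C D) E): 15×33 by 33×23 → 15×23, cost 15·33·23 = 11385; cumulative 28710
((A B) ((C D) E)): 17×15 by 15×23 → 17×23, cost 17·15·23 = 5865; cumulative 38655
Total: 38655 scalar multiplications.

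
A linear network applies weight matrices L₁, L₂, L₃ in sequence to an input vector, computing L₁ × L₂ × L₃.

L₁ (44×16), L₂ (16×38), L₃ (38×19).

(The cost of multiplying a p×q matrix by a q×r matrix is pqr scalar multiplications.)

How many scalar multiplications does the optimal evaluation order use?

24928

Order (L₁ × (L₂ × L₃)): (L₂ × L₃): 16×38 by 38×19 → 16×19, cost 16·38·19 = 11552; (L₁ × (L₂ × L₃)): 44×16 by 16×19 → 44×19, cost 44·16·19 = 13376; cumulative 24928. Total 24928.
Order ((L₁ × L₂) × L₃): (L₁ × L₂): 44×16 by 16×38 → 44×38, cost 44·16·38 = 26752; ((L₁ × L₂) × L₃): 44×38 by 38×19 → 44×19, cost 44·38·19 = 31768; cumulative 58520. Total 58520.
Minimum: 24928.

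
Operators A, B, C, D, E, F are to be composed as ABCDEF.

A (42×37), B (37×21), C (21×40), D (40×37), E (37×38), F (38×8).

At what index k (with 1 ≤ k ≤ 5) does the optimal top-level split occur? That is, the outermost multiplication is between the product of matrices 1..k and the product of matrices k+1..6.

Adjacent pairs: AB = 42·37·21 = 32634; BC = 37·21·40 = 31080; CD = 21·40·37 = 31080; DE = 40·37·38 = 56240; EF = 37·38·8 = 11248.
Length 3: A..C: k=1: 0+31080+42·37·40=93240; k=2: 32634+0+42·21·40=67914 → min 67914 | B..D: k=2: 0+31080+37·21·37=59829; k=3: 31080+0+37·40·37=85840 → min 59829 | C..E: k=3: 0+56240+21·40·38=88160; k=4: 31080+0+21·37·38=60606 → min 60606 | D..F: k=4: 0+11248+40·37·8=23088; k=5: 56240+0+40·38·8=68400 → min 23088.
Length 4: A..D: k=1: 0+59829+42·37·37=117327; k=2: 32634+31080+42·21·37=96348; k=3: 67914+0+42·40·37=130074 → min 96348 | B..E: k=2: 0+60606+37·21·38=90132; k=3: 31080+56240+37·40·38=143560; k=4: 59829+0+37·37·38=111851 → min 90132 | C..F: k=3: 0+23088+21·40·8=29808; k=4: 31080+11248+21·37·8=48544; k=5: 60606+0+21·38·8=66990 → min 29808.
Length 5: A..E: k=1: 0+90132+42·37·38=149184; k=2: 32634+60606+42·21·38=126756; k=3: 67914+56240+42·40·38=187994; k=4: 96348+0+42·37·38=155400 → min 126756 | B..F: k=2: 0+29808+37·21·8=36024; k=3: 31080+23088+37·40·8=66008; k=4: 59829+11248+37·37·8=82029; k=5: 90132+0+37·38·8=101380 → min 36024.
Top-level splits: k=1: (A..A)·(B..F) → 0+36024+42·37·8 = 48456; k=2: (A..B)·(C..F) → 32634+29808+42·21·8 = 69498; k=3: (A..C)·(D..F) → 67914+23088+42·40·8 = 104442; k=4: (A..D)·(E..F) → 96348+11248+42·37·8 = 120028; k=5: (A..E)·(F..F) → 126756+0+42·38·8 = 139524.
Best split is after A, i.e. k = 1.

1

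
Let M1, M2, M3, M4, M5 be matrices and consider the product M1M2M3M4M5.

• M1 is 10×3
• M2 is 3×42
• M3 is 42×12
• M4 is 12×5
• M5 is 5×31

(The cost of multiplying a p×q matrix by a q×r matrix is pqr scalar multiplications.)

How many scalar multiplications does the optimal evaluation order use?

3087

Adjacent pairs: M1M2 = 10·3·42 = 1260; M2M3 = 3·42·12 = 1512; M3M4 = 42·12·5 = 2520; M4M5 = 12·5·31 = 1860.
Length 3: M1..M3: k=1: 0+1512+10·3·12=1872; k=2: 1260+0+10·42·12=6300 → min 1872 | M2..M4: k=2: 0+2520+3·42·5=3150; k=3: 1512+0+3·12·5=1692 → min 1692 | M3..M5: k=3: 0+1860+42·12·31=17484; k=4: 2520+0+42·5·31=9030 → min 9030.
Length 4: M1..M4: k=1: 0+1692+10·3·5=1842; k=2: 1260+2520+10·42·5=5880; k=3: 1872+0+10·12·5=2472 → min 1842 | M2..M5: k=2: 0+9030+3·42·31=12936; k=3: 1512+1860+3·12·31=4488; k=4: 1692+0+3·5·31=2157 → min 2157.
Length 5: M1..M5: k=1: 0+2157+10·3·31=3087; k=2: 1260+9030+10·42·31=23310; k=3: 1872+1860+10·12·31=7452; k=4: 1842+0+10·5·31=3392 → min 3087.
Optimal order: (M1(((M2M3)M4)M5)) with cost 3087.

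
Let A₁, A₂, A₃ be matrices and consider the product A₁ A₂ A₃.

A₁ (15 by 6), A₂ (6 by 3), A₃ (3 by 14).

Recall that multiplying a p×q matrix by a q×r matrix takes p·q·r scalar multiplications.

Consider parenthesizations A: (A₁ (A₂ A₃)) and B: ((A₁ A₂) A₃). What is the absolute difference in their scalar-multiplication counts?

Order A = (A₁ (A₂ A₃)): (A₂ A₃): 6×3 by 3×14 → 6×14, cost 6·3·14 = 252; (A₁ (A₂ A₃)): 15×6 by 6×14 → 15×14, cost 15·6·14 = 1260; cumulative 1512. Total 1512.
Order B = ((A₁ A₂) A₃): (A₁ A₂): 15×6 by 6×3 → 15×3, cost 15·6·3 = 270; ((A₁ A₂) A₃): 15×3 by 3×14 → 15×14, cost 15·3·14 = 630; cumulative 900. Total 900.
Difference: |1512 − 900| = 612.

612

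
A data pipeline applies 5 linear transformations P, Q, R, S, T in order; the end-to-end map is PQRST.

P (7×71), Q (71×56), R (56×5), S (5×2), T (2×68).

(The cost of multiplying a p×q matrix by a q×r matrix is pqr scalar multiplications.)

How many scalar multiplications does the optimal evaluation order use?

Adjacent pairs: PQ = 7·71·56 = 27832; QR = 71·56·5 = 19880; RS = 56·5·2 = 560; ST = 5·2·68 = 680.
Length 3: P..R: k=1: 0+19880+7·71·5=22365; k=2: 27832+0+7·56·5=29792 → min 22365 | Q..S: k=2: 0+560+71·56·2=8512; k=3: 19880+0+71·5·2=20590 → min 8512 | R..T: k=3: 0+680+56·5·68=19720; k=4: 560+0+56·2·68=8176 → min 8176.
Length 4: P..S: k=1: 0+8512+7·71·2=9506; k=2: 27832+560+7·56·2=29176; k=3: 22365+0+7·5·2=22435 → min 9506 | Q..T: k=2: 0+8176+71·56·68=278544; k=3: 19880+680+71·5·68=44700; k=4: 8512+0+71·2·68=18168 → min 18168.
Length 5: P..T: k=1: 0+18168+7·71·68=51964; k=2: 27832+8176+7·56·68=62664; k=3: 22365+680+7·5·68=25425; k=4: 9506+0+7·2·68=10458 → min 10458.
Optimal order: ((P(Q(RS)))T) with cost 10458.

10458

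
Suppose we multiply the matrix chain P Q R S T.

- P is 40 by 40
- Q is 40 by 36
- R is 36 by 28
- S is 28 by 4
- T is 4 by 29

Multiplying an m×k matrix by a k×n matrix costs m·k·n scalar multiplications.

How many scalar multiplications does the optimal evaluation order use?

Adjacent pairs: PQ = 40·40·36 = 57600; QR = 40·36·28 = 40320; RS = 36·28·4 = 4032; ST = 28·4·29 = 3248.
Length 3: P..R: k=1: 0+40320+40·40·28=85120; k=2: 57600+0+40·36·28=97920 → min 85120 | Q..S: k=2: 0+4032+40·36·4=9792; k=3: 40320+0+40·28·4=44800 → min 9792 | R..T: k=3: 0+3248+36·28·29=32480; k=4: 4032+0+36·4·29=8208 → min 8208.
Length 4: P..S: k=1: 0+9792+40·40·4=16192; k=2: 57600+4032+40·36·4=67392; k=3: 85120+0+40·28·4=89600 → min 16192 | Q..T: k=2: 0+8208+40·36·29=49968; k=3: 40320+3248+40·28·29=76048; k=4: 9792+0+40·4·29=14432 → min 14432.
Length 5: P..T: k=1: 0+14432+40·40·29=60832; k=2: 57600+8208+40·36·29=107568; k=3: 85120+3248+40·28·29=120848; k=4: 16192+0+40·4·29=20832 → min 20832.
Optimal order: ((P (Q (R S))) T) with cost 20832.

20832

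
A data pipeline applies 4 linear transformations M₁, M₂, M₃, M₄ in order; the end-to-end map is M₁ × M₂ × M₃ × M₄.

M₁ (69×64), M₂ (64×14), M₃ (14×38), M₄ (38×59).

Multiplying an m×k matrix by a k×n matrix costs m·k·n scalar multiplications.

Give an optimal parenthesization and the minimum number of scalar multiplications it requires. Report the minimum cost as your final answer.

Adjacent pairs: M₁M₂ = 69·64·14 = 61824; M₂M₃ = 64·14·38 = 34048; M₃M₄ = 14·38·59 = 31388.
Length 3: M₁..M₃: k=1: 0+34048+69·64·38=201856; k=2: 61824+0+69·14·38=98532 → min 98532 | M₂..M₄: k=2: 0+31388+64·14·59=84252; k=3: 34048+0+64·38·59=177536 → min 84252.
Length 4: M₁..M₄: k=1: 0+84252+69·64·59=344796; k=2: 61824+31388+69·14·59=150206; k=3: 98532+0+69·38·59=253230 → min 150206.
Optimal parenthesization: ((M₁ × M₂) × (M₃ × M₄)) with cost 150206.

150206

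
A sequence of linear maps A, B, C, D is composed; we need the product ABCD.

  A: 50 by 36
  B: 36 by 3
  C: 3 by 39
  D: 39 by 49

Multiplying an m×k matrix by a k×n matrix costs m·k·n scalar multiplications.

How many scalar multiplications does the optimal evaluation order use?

Adjacent pairs: AB = 50·36·3 = 5400; BC = 36·3·39 = 4212; CD = 3·39·49 = 5733.
Length 3: A..C: k=1: 0+4212+50·36·39=74412; k=2: 5400+0+50·3·39=11250 → min 11250 | B..D: k=2: 0+5733+36·3·49=11025; k=3: 4212+0+36·39·49=73008 → min 11025.
Length 4: A..D: k=1: 0+11025+50·36·49=99225; k=2: 5400+5733+50·3·49=18483; k=3: 11250+0+50·39·49=106800 → min 18483.
Optimal order: ((AB)(CD)) with cost 18483.

18483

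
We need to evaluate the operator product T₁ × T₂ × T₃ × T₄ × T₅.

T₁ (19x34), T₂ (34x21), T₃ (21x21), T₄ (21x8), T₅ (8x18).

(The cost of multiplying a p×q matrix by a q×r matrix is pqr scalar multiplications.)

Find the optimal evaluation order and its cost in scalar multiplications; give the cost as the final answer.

Adjacent pairs: T₁T₂ = 19·34·21 = 13566; T₂T₃ = 34·21·21 = 14994; T₃T₄ = 21·21·8 = 3528; T₄T₅ = 21·8·18 = 3024.
Length 3: T₁..T₃: k=1: 0+14994+19·34·21=28560; k=2: 13566+0+19·21·21=21945 → min 21945 | T₂..T₄: k=2: 0+3528+34·21·8=9240; k=3: 14994+0+34·21·8=20706 → min 9240 | T₃..T₅: k=3: 0+3024+21·21·18=10962; k=4: 3528+0+21·8·18=6552 → min 6552.
Length 4: T₁..T₄: k=1: 0+9240+19·34·8=14408; k=2: 13566+3528+19·21·8=20286; k=3: 21945+0+19·21·8=25137 → min 14408 | T₂..T₅: k=2: 0+6552+34·21·18=19404; k=3: 14994+3024+34·21·18=30870; k=4: 9240+0+34·8·18=14136 → min 14136.
Length 5: T₁..T₅: k=1: 0+14136+19·34·18=25764; k=2: 13566+6552+19·21·18=27300; k=3: 21945+3024+19·21·18=32151; k=4: 14408+0+19·8·18=17144 → min 17144.
Optimal parenthesization: ((T₁ × (T₂ × (T₃ × T₄))) × T₅) with cost 17144.

17144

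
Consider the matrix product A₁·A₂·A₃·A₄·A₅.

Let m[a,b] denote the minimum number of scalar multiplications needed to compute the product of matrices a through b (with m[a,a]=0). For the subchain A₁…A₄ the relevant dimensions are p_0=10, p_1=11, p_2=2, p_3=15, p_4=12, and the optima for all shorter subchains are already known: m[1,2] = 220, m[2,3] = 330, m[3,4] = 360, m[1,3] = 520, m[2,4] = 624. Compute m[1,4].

m[1,4] = min over k∈[1,3] of m[1,k]+m[k+1,4]+p_{0}·p_k·p_{4}.
k=1: 0 + 624 + 10·11·12 = 1944; k=2: 220 + 360 + 10·2·12 = 820; k=3: 520 + 0 + 10·15·12 = 2320.
Minimum: 820 at k=2.

820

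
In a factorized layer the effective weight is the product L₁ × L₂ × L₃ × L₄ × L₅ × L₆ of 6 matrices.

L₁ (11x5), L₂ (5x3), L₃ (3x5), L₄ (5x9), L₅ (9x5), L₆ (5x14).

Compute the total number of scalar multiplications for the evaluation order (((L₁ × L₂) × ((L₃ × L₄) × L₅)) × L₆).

1370

(L₁ × L₂): 11×5 by 5×3 → 11×3, cost 11·5·3 = 165
(L₃ × L₄): 3×5 by 5×9 → 3×9, cost 3·5·9 = 135
((L₃ × L₄) × L₅): 3×9 by 9×5 → 3×5, cost 3·9·5 = 135; cumulative 270
((L₁ × L₂) × ((L₃ × L₄) × L₅)): 11×3 by 3×5 → 11×5, cost 11·3·5 = 165; cumulative 600
(((L₁ × L₂) × ((L₃ × L₄) × L₅)) × L₆): 11×5 by 5×14 → 11×14, cost 11·5·14 = 770; cumulative 1370
Total: 1370 scalar multiplications.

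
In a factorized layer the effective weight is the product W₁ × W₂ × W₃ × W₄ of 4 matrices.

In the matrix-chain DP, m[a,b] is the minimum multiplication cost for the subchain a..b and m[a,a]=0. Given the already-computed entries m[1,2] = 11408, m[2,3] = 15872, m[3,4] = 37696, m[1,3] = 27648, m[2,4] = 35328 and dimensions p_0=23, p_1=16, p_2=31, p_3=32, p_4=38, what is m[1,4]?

m[1,4] = min over k∈[1,3] of m[1,k]+m[k+1,4]+p_{0}·p_k·p_{4}.
k=1: 0 + 35328 + 23·16·38 = 49312; k=2: 11408 + 37696 + 23·31·38 = 76198; k=3: 27648 + 0 + 23·32·38 = 55616.
Minimum: 49312 at k=1.

49312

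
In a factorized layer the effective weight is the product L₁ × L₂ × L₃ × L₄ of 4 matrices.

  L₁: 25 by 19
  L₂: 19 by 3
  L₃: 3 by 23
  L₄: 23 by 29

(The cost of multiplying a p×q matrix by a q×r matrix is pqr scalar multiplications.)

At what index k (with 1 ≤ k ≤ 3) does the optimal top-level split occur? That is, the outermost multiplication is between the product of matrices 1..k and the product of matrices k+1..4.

2

Adjacent pairs: L₁L₂ = 25·19·3 = 1425; L₂L₃ = 19·3·23 = 1311; L₃L₄ = 3·23·29 = 2001.
Length 3: L₁..L₃: k=1: 0+1311+25·19·23=12236; k=2: 1425+0+25·3·23=3150 → min 3150 | L₂..L₄: k=2: 0+2001+19·3·29=3654; k=3: 1311+0+19·23·29=13984 → min 3654.
Top-level splits: k=1: (L₁..L₁)·(L₂..L₄) → 0+3654+25·19·29 = 17429; k=2: (L₁..L₂)·(L₃..L₄) → 1425+2001+25·3·29 = 5601; k=3: (L₁..L₃)·(L₄..L₄) → 3150+0+25·23·29 = 19825.
Best split is after L₂, i.e. k = 2.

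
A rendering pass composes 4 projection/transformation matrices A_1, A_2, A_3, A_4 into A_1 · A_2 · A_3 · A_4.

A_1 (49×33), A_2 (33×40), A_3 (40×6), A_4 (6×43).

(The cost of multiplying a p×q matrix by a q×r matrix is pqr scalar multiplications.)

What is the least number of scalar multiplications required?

Adjacent pairs: A_1A_2 = 49·33·40 = 64680; A_2A_3 = 33·40·6 = 7920; A_3A_4 = 40·6·43 = 10320.
Length 3: A_1..A_3: k=1: 0+7920+49·33·6=17622; k=2: 64680+0+49·40·6=76440 → min 17622 | A_2..A_4: k=2: 0+10320+33·40·43=67080; k=3: 7920+0+33·6·43=16434 → min 16434.
Length 4: A_1..A_4: k=1: 0+16434+49·33·43=85965; k=2: 64680+10320+49·40·43=159280; k=3: 17622+0+49·6·43=30264 → min 30264.
Optimal order: ((A_1 · (A_2 · A_3)) · A_4) with cost 30264.

30264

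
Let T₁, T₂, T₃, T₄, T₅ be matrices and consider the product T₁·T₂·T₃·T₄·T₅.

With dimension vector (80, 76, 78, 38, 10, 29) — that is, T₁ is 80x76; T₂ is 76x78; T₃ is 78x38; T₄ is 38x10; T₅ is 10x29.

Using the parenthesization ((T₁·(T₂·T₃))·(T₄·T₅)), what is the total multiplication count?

(T₂·T₃): 76×78 by 78×38 → 76×38, cost 76·78·38 = 225264
(T₁·(T₂·T₃)): 80×76 by 76×38 → 80×38, cost 80·76·38 = 231040; cumulative 456304
(T₄·T₅): 38×10 by 10×29 → 38×29, cost 38·10·29 = 11020
((T₁·(T₂·T₃))·(T₄·T₅)): 80×38 by 38×29 → 80×29, cost 80·38·29 = 88160; cumulative 555484
Total: 555484 scalar multiplications.

555484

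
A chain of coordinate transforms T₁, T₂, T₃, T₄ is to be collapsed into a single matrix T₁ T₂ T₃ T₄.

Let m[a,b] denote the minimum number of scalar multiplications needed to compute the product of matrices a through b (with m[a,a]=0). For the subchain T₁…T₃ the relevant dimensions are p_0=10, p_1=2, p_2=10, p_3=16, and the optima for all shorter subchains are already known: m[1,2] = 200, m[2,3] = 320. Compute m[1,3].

m[1,3] = min over k∈[1,2] of m[1,k]+m[k+1,3]+p_{0}·p_k·p_{3}.
k=1: 0 + 320 + 10·2·16 = 640; k=2: 200 + 0 + 10·10·16 = 1800.
Minimum: 640 at k=1.

640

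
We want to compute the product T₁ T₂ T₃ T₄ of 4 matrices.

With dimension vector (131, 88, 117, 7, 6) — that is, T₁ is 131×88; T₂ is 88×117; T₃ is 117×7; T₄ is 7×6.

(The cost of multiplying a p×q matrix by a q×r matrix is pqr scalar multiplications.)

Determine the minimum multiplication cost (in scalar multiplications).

135858

Adjacent pairs: T₁T₂ = 131·88·117 = 1348776; T₂T₃ = 88·117·7 = 72072; T₃T₄ = 117·7·6 = 4914.
Length 3: T₁..T₃: k=1: 0+72072+131·88·7=152768; k=2: 1348776+0+131·117·7=1456065 → min 152768 | T₂..T₄: k=2: 0+4914+88·117·6=66690; k=3: 72072+0+88·7·6=75768 → min 66690.
Length 4: T₁..T₄: k=1: 0+66690+131·88·6=135858; k=2: 1348776+4914+131·117·6=1445652; k=3: 152768+0+131·7·6=158270 → min 135858.
Optimal order: (T₁ (T₂ (T₃ T₄))) with cost 135858.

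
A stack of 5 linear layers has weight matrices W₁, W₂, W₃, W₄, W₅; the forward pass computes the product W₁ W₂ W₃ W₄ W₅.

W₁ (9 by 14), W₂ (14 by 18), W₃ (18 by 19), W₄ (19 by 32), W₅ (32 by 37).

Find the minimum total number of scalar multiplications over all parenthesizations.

Adjacent pairs: W₁W₂ = 9·14·18 = 2268; W₂W₃ = 14·18·19 = 4788; W₃W₄ = 18·19·32 = 10944; W₄W₅ = 19·32·37 = 22496.
Length 3: W₁..W₃: k=1: 0+4788+9·14·19=7182; k=2: 2268+0+9·18·19=5346 → min 5346 | W₂..W₄: k=2: 0+10944+14·18·32=19008; k=3: 4788+0+14·19·32=13300 → min 13300 | W₃..W₅: k=3: 0+22496+18·19·37=35150; k=4: 10944+0+18·32·37=32256 → min 32256.
Length 4: W₁..W₄: k=1: 0+13300+9·14·32=17332; k=2: 2268+10944+9·18·32=18396; k=3: 5346+0+9·19·32=10818 → min 10818 | W₂..W₅: k=2: 0+32256+14·18·37=41580; k=3: 4788+22496+14·19·37=37126; k=4: 13300+0+14·32·37=29876 → min 29876.
Length 5: W₁..W₅: k=1: 0+29876+9·14·37=34538; k=2: 2268+32256+9·18·37=40518; k=3: 5346+22496+9·19·37=34169; k=4: 10818+0+9·32·37=21474 → min 21474.
Optimal order: ((((W₁ W₂) W₃) W₄) W₅) with cost 21474.

21474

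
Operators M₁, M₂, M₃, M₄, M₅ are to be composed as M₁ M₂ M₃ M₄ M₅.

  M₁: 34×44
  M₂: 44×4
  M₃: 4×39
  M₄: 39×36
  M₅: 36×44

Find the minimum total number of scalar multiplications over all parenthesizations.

Adjacent pairs: M₁M₂ = 34·44·4 = 5984; M₂M₃ = 44·4·39 = 6864; M₃M₄ = 4·39·36 = 5616; M₄M₅ = 39·36·44 = 61776.
Length 3: M₁..M₃: k=1: 0+6864+34·44·39=65208; k=2: 5984+0+34·4·39=11288 → min 11288 | M₂..M₄: k=2: 0+5616+44·4·36=11952; k=3: 6864+0+44·39·36=68640 → min 11952 | M₃..M₅: k=3: 0+61776+4·39·44=68640; k=4: 5616+0+4·36·44=11952 → min 11952.
Length 4: M₁..M₄: k=1: 0+11952+34·44·36=65808; k=2: 5984+5616+34·4·36=16496; k=3: 11288+0+34·39·36=59024 → min 16496 | M₂..M₅: k=2: 0+11952+44·4·44=19696; k=3: 6864+61776+44·39·44=144144; k=4: 11952+0+44·36·44=81648 → min 19696.
Length 5: M₁..M₅: k=1: 0+19696+34·44·44=85520; k=2: 5984+11952+34·4·44=23920; k=3: 11288+61776+34·39·44=131408; k=4: 16496+0+34·36·44=70352 → min 23920.
Optimal order: ((M₁ M₂) ((M₃ M₄) M₅)) with cost 23920.

23920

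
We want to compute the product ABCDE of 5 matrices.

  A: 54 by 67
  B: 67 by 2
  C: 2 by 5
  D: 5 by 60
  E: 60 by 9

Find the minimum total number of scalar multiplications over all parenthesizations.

Adjacent pairs: AB = 54·67·2 = 7236; BC = 67·2·5 = 670; CD = 2·5·60 = 600; DE = 5·60·9 = 2700.
Length 3: A..C: k=1: 0+670+54·67·5=18760; k=2: 7236+0+54·2·5=7776 → min 7776 | B..D: k=2: 0+600+67·2·60=8640; k=3: 670+0+67·5·60=20770 → min 8640 | C..E: k=3: 0+2700+2·5·9=2790; k=4: 600+0+2·60·9=1680 → min 1680.
Length 4: A..D: k=1: 0+8640+54·67·60=225720; k=2: 7236+600+54·2·60=14316; k=3: 7776+0+54·5·60=23976 → min 14316 | B..E: k=2: 0+1680+67·2·9=2886; k=3: 670+2700+67·5·9=6385; k=4: 8640+0+67·60·9=44820 → min 2886.
Length 5: A..E: k=1: 0+2886+54·67·9=35448; k=2: 7236+1680+54·2·9=9888; k=3: 7776+2700+54·5·9=12906; k=4: 14316+0+54·60·9=43476 → min 9888.
Optimal order: ((AB)((CD)E)) with cost 9888.

9888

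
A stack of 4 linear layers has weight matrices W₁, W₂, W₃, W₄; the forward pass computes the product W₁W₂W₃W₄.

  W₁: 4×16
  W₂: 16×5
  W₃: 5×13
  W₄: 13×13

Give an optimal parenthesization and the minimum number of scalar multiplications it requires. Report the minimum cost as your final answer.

Adjacent pairs: W₁W₂ = 4·16·5 = 320; W₂W₃ = 16·5·13 = 1040; W₃W₄ = 5·13·13 = 845.
Length 3: W₁..W₃: k=1: 0+1040+4·16·13=1872; k=2: 320+0+4·5·13=580 → min 580 | W₂..W₄: k=2: 0+845+16·5·13=1885; k=3: 1040+0+16·13·13=3744 → min 1885.
Length 4: W₁..W₄: k=1: 0+1885+4·16·13=2717; k=2: 320+845+4·5·13=1425; k=3: 580+0+4·13·13=1256 → min 1256.
Optimal parenthesization: (((W₁W₂)W₃)W₄) with cost 1256.

1256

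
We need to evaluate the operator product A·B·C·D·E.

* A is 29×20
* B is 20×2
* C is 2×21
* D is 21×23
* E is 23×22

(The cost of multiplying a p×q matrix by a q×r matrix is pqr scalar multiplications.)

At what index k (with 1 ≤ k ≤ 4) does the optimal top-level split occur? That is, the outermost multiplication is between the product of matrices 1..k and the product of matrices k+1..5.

Adjacent pairs: AB = 29·20·2 = 1160; BC = 20·2·21 = 840; CD = 2·21·23 = 966; DE = 21·23·22 = 10626.
Length 3: A..C: k=1: 0+840+29·20·21=13020; k=2: 1160+0+29·2·21=2378 → min 2378 | B..D: k=2: 0+966+20·2·23=1886; k=3: 840+0+20·21·23=10500 → min 1886 | C..E: k=3: 0+10626+2·21·22=11550; k=4: 966+0+2·23·22=1978 → min 1978.
Length 4: A..D: k=1: 0+1886+29·20·23=15226; k=2: 1160+966+29·2·23=3460; k=3: 2378+0+29·21·23=16385 → min 3460 | B..E: k=2: 0+1978+20·2·22=2858; k=3: 840+10626+20·21·22=20706; k=4: 1886+0+20·23·22=12006 → min 2858.
Top-level splits: k=1: (A..A)·(B..E) → 0+2858+29·20·22 = 15618; k=2: (A..B)·(C..E) → 1160+1978+29·2·22 = 4414; k=3: (A..C)·(D..E) → 2378+10626+29·21·22 = 26402; k=4: (A..D)·(E..E) → 3460+0+29·23·22 = 18134.
Best split is after B, i.e. k = 2.

2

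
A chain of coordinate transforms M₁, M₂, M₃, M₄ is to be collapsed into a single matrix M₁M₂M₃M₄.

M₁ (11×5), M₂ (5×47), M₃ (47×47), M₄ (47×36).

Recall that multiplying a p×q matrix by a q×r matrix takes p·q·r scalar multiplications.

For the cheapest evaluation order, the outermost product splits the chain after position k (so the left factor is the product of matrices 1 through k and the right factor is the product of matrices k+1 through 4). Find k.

1

Adjacent pairs: M₁M₂ = 11·5·47 = 2585; M₂M₃ = 5·47·47 = 11045; M₃M₄ = 47·47·36 = 79524.
Length 3: M₁..M₃: k=1: 0+11045+11·5·47=13630; k=2: 2585+0+11·47·47=26884 → min 13630 | M₂..M₄: k=2: 0+79524+5·47·36=87984; k=3: 11045+0+5·47·36=19505 → min 19505.
Top-level splits: k=1: (M₁..M₁)·(M₂..M₄) → 0+19505+11·5·36 = 21485; k=2: (M₁..M₂)·(M₃..M₄) → 2585+79524+11·47·36 = 100721; k=3: (M₁..M₃)·(M₄..M₄) → 13630+0+11·47·36 = 32242.
Best split is after M₁, i.e. k = 1.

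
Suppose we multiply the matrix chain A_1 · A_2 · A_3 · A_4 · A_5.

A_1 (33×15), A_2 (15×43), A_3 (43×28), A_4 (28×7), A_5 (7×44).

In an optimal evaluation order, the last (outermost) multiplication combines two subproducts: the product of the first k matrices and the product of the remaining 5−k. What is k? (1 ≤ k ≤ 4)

4

Adjacent pairs: A_1A_2 = 33·15·43 = 21285; A_2A_3 = 15·43·28 = 18060; A_3A_4 = 43·28·7 = 8428; A_4A_5 = 28·7·44 = 8624.
Length 3: A_1..A_3: k=1: 0+18060+33·15·28=31920; k=2: 21285+0+33·43·28=61017 → min 31920 | A_2..A_4: k=2: 0+8428+15·43·7=12943; k=3: 18060+0+15·28·7=21000 → min 12943 | A_3..A_5: k=3: 0+8624+43·28·44=61600; k=4: 8428+0+43·7·44=21672 → min 21672.
Length 4: A_1..A_4: k=1: 0+12943+33·15·7=16408; k=2: 21285+8428+33·43·7=39646; k=3: 31920+0+33·28·7=38388 → min 16408 | A_2..A_5: k=2: 0+21672+15·43·44=50052; k=3: 18060+8624+15·28·44=45164; k=4: 12943+0+15·7·44=17563 → min 17563.
Top-level splits: k=1: (A_1..A_1)·(A_2..A_5) → 0+17563+33·15·44 = 39343; k=2: (A_1..A_2)·(A_3..A_5) → 21285+21672+33·43·44 = 105393; k=3: (A_1..A_3)·(A_4..A_5) → 31920+8624+33·28·44 = 81200; k=4: (A_1..A_4)·(A_5..A_5) → 16408+0+33·7·44 = 26572.
Best split is after A_4, i.e. k = 4.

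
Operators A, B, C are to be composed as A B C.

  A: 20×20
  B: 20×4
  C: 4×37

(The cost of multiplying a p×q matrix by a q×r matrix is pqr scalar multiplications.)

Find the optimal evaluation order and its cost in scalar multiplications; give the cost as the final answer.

(A (B C)): cost 17760.
((A B) C): cost 4560.
Optimal: ((A B) C) with cost 4560.

4560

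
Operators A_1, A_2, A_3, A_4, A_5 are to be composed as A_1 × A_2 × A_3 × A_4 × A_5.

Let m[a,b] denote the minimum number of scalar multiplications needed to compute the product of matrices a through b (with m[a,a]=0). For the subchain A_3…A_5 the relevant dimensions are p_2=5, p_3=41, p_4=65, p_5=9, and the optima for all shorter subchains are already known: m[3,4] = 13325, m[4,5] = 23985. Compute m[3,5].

m[3,5] = min over k∈[3,4] of m[3,k]+m[k+1,5]+p_{2}·p_k·p_{5}.
k=3: 0 + 23985 + 5·41·9 = 25830; k=4: 13325 + 0 + 5·65·9 = 16250.
Minimum: 16250 at k=4.

16250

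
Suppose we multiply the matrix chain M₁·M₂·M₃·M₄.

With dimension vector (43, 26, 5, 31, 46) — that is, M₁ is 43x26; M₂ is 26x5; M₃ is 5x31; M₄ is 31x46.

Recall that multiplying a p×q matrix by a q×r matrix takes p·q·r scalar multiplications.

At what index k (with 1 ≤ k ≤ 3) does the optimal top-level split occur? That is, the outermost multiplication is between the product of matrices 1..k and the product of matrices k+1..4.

2

Adjacent pairs: M₁M₂ = 43·26·5 = 5590; M₂M₃ = 26·5·31 = 4030; M₃M₄ = 5·31·46 = 7130.
Length 3: M₁..M₃: k=1: 0+4030+43·26·31=38688; k=2: 5590+0+43·5·31=12255 → min 12255 | M₂..M₄: k=2: 0+7130+26·5·46=13110; k=3: 4030+0+26·31·46=41106 → min 13110.
Top-level splits: k=1: (M₁..M₁)·(M₂..M₄) → 0+13110+43·26·46 = 64538; k=2: (M₁..M₂)·(M₃..M₄) → 5590+7130+43·5·46 = 22610; k=3: (M₁..M₃)·(M₄..M₄) → 12255+0+43·31·46 = 73573.
Best split is after M₂, i.e. k = 2.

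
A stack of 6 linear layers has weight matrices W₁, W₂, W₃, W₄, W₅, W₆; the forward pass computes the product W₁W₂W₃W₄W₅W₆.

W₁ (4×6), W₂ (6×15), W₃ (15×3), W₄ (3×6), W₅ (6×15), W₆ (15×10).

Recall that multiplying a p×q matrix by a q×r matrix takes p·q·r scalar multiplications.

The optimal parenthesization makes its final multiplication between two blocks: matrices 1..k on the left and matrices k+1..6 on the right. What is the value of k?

3

Adjacent pairs: W₁W₂ = 4·6·15 = 360; W₂W₃ = 6·15·3 = 270; W₃W₄ = 15·3·6 = 270; W₄W₅ = 3·6·15 = 270; W₅W₆ = 6·15·10 = 900.
Length 3: W₁..W₃: k=1: 0+270+4·6·3=342; k=2: 360+0+4·15·3=540 → min 342 | W₂..W₄: k=2: 0+270+6·15·6=810; k=3: 270+0+6·3·6=378 → min 378 | W₃..W₅: k=3: 0+270+15·3·15=945; k=4: 270+0+15·6·15=1620 → min 945 | W₄..W₆: k=4: 0+900+3·6·10=1080; k=5: 270+0+3·15·10=720 → min 720.
Length 4: W₁..W₄: k=1: 0+378+4·6·6=522; k=2: 360+270+4·15·6=990; k=3: 342+0+4·3·6=414 → min 414 | W₂..W₅: k=2: 0+945+6·15·15=2295; k=3: 270+270+6·3·15=810; k=4: 378+0+6·6·15=918 → min 810 | W₃..W₆: k=3: 0+720+15·3·10=1170; k=4: 270+900+15·6·10=2070; k=5: 945+0+15·15·10=3195 → min 1170.
Length 5: W₁..W₅: k=1: 0+810+4·6·15=1170; k=2: 360+945+4·15·15=2205; k=3: 342+270+4·3·15=792; k=4: 414+0+4·6·15=774 → min 774 | W₂..W₆: k=2: 0+1170+6·15·10=2070; k=3: 270+720+6·3·10=1170; k=4: 378+900+6·6·10=1638; k=5: 810+0+6·15·10=1710 → min 1170.
Top-level splits: k=1: (W₁..W₁)·(W₂..W₆) → 0+1170+4·6·10 = 1410; k=2: (W₁..W₂)·(W₃..W₆) → 360+1170+4·15·10 = 2130; k=3: (W₁..W₃)·(W₄..W₆) → 342+720+4·3·10 = 1182; k=4: (W₁..W₄)·(W₅..W₆) → 414+900+4·6·10 = 1554; k=5: (W₁..W₅)·(W₆..W₆) → 774+0+4·15·10 = 1374.
Best split is after W₃, i.e. k = 3.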